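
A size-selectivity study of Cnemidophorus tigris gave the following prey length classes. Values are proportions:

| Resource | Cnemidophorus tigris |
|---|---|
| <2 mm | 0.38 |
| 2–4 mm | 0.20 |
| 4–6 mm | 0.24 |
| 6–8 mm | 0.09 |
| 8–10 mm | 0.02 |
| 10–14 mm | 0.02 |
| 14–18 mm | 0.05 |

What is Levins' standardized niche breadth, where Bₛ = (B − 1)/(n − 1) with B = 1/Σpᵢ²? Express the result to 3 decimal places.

Σpᵢ² = 0.38² + 0.20² + 0.24² + 0.09² + 0.02² + 0.02² + 0.05² = 0.1444 + 0.0400 + 0.0576 + 0.0081 + 0.0004 + 0.0004 + 0.0025 = 0.2534
B = 1 / 0.2534 = 3.94633
Bₛ = (B − 1)/(n − 1) = (3.94633 − 1)/(7 − 1) = 2.94633/6 = 0.49106

0.491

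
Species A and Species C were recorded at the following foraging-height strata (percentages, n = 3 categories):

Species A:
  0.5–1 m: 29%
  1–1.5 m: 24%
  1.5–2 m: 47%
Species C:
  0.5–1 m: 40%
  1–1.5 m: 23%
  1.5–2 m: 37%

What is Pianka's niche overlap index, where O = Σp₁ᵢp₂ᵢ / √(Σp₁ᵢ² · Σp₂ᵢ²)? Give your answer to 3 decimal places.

Convert percentages to proportions (divide by 100).
Σ p₁ᵢp₂ᵢ = 0.1160 + 0.0552 + 0.1739 = 0.3451
Σp_1ᵢ² = 0.29² + 0.24² + 0.47² = 0.0841 + 0.0576 + 0.2209 = 0.3626
Σp_2ᵢ² = 0.40² + 0.23² + 0.37² = 0.1600 + 0.0529 + 0.1369 = 0.3498
O = 0.3451 / √(0.3626 × 0.3498) = 0.3451 / 0.356142 = 0.96900

0.969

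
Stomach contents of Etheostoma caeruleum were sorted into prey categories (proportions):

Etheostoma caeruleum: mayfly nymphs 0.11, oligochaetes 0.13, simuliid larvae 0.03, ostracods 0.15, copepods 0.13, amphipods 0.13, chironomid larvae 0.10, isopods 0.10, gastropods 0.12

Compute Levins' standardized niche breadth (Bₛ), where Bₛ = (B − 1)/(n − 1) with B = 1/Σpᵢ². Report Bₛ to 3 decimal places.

0.911

Σpᵢ² = 0.11² + 0.13² + 0.03² + 0.15² + 0.13² + 0.13² + 0.10² + 0.10² + 0.12² = 0.0121 + 0.0169 + 0.0009 + 0.0225 + 0.0169 + 0.0169 + 0.0100 + 0.0100 + 0.0144 = 0.1206
B = 1 / 0.1206 = 8.29187
Bₛ = (B − 1)/(n − 1) = (8.29187 − 1)/(9 − 1) = 7.29187/8 = 0.91148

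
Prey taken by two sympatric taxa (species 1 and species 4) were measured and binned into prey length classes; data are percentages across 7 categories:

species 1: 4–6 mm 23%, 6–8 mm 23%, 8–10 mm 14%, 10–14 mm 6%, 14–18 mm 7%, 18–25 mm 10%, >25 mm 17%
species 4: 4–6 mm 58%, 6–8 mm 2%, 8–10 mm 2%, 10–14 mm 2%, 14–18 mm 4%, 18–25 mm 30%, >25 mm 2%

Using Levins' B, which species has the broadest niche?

species 1

Convert percentages to proportions (divide by 100).
Σp_1ᵢ² = 0.23² + 0.23² + 0.14² + 0.06² + 0.07² + 0.10² + 0.17² = 0.0529 + 0.0529 + 0.0196 + 0.0036 + 0.0049 + 0.0100 + 0.0289 = 0.1728
B_1 = 1 / 0.1728 = 5.7870
Σp_4ᵢ² = 0.58² + 0.02² + 0.02² + 0.02² + 0.04² + 0.30² + 0.02² = 0.3364 + 0.0004 + 0.0004 + 0.0004 + 0.0016 + 0.0900 + 0.0004 = 0.4296
B_4 = 1 / 0.4296 = 2.3277
Highest B → broadest niche (most generalist): species 1 (B = 5.79).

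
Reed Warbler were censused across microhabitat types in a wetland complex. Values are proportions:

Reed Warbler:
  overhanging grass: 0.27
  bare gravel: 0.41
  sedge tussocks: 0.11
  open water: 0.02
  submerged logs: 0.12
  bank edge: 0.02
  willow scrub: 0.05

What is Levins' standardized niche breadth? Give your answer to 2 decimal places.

Σpᵢ² = 0.27² + 0.41² + 0.11² + 0.02² + 0.12² + 0.02² + 0.05² = 0.0729 + 0.1681 + 0.0121 + 0.0004 + 0.0144 + 0.0004 + 0.0025 = 0.2708
B = 1 / 0.2708 = 3.6928
Bₛ = (B − 1)/(n − 1) = (3.6928 − 1)/(7 − 1) = 2.6928/6 = 0.4488

0.45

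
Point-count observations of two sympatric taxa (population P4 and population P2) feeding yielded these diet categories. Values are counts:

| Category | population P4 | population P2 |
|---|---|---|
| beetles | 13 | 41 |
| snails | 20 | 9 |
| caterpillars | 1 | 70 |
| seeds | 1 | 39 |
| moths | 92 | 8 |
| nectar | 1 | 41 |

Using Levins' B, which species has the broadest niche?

population P2

Proportions for population P4 (n=128): 13/128=0.1016, 20/128=0.1563, 1/128=0.0078, 1/128=0.0078, 92/128=0.7188, 1/128=0.0078
Proportions for population P2 (n=208): 41/208=0.1971, 9/208=0.0433, 70/208=0.3365, 39/208=0.1875, 8/208=0.0385, 41/208=0.1971
Σp_P4ᵢ² = 0.1016² + 0.1563² + 0.0078² + 0.0078² + 0.7188² + 0.0078² = 0.010323 + 0.024430 + 0.000061 + 0.000061 + 0.516673 + 0.000061 = 0.551609
B_P4 = 1 / 0.551609 = 1.8129
Σp_P2ᵢ² = 0.1971² + 0.0433² + 0.3365² + 0.1875² + 0.0385² + 0.1971² = 0.038848 + 0.001875 + 0.113232 + 0.035156 + 0.001482 + 0.038848 = 0.229441
B_P2 = 1 / 0.229441 = 4.3584
Highest B → broadest niche (most generalist): population P2 (B = 4.36).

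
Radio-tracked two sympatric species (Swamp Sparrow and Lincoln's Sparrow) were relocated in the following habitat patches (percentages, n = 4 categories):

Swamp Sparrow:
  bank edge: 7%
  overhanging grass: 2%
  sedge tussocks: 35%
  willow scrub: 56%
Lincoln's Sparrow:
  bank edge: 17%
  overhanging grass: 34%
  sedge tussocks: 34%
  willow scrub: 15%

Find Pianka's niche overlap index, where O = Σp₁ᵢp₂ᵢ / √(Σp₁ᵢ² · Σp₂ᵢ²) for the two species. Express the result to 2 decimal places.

0.63

Convert percentages to proportions (divide by 100).
Σ p₁ᵢp₂ᵢ = 0.0119 + 0.0068 + 0.1190 + 0.0840 = 0.2217
Σp_1ᵢ² = 0.07² + 0.02² + 0.35² + 0.56² = 0.0049 + 0.0004 + 0.1225 + 0.3136 = 0.4414
Σp_2ᵢ² = 0.17² + 0.34² + 0.34² + 0.15² = 0.0289 + 0.1156 + 0.1156 + 0.0225 = 0.2826
O = 0.2217 / √(0.4414 × 0.2826) = 0.2217 / 0.35318 = 0.6277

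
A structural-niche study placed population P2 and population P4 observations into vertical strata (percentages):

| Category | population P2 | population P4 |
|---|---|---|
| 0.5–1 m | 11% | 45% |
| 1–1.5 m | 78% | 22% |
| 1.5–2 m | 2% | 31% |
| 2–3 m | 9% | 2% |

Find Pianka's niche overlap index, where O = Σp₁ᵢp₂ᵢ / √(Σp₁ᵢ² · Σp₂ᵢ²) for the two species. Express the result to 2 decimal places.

Convert percentages to proportions (divide by 100).
Σ p₁ᵢp₂ᵢ = 0.0495 + 0.1716 + 0.0062 + 0.0018 = 0.2291
Σp_1ᵢ² = 0.11² + 0.78² + 0.02² + 0.09² = 0.0121 + 0.6084 + 0.0004 + 0.0081 = 0.6290
Σp_2ᵢ² = 0.45² + 0.22² + 0.31² + 0.02² = 0.2025 + 0.0484 + 0.0961 + 0.0004 = 0.3474
O = 0.2291 / √(0.6290 × 0.3474) = 0.2291 / 0.46746 = 0.4901

0.49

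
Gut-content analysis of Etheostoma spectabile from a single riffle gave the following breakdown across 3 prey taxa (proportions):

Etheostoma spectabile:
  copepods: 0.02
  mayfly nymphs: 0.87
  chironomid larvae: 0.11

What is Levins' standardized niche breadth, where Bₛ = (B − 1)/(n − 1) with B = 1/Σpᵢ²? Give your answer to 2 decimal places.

Σpᵢ² = 0.02² + 0.87² + 0.11² = 0.0004 + 0.7569 + 0.0121 = 0.7694
B = 1 / 0.7694 = 1.2997
Bₛ = (B − 1)/(n − 1) = (1.2997 − 1)/(3 − 1) = 0.2997/2 = 0.1499

0.15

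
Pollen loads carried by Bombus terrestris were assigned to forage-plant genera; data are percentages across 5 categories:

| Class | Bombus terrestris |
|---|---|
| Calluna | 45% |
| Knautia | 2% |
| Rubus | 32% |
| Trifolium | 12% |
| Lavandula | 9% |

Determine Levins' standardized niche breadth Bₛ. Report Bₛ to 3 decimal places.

Convert percentages to proportions (divide by 100).
Σpᵢ² = 0.45² + 0.02² + 0.32² + 0.12² + 0.09² = 0.2025 + 0.0004 + 0.1024 + 0.0144 + 0.0081 = 0.3278
B = 1 / 0.3278 = 3.05064
Bₛ = (B − 1)/(n − 1) = (3.05064 − 1)/(5 − 1) = 2.05064/4 = 0.51266

0.513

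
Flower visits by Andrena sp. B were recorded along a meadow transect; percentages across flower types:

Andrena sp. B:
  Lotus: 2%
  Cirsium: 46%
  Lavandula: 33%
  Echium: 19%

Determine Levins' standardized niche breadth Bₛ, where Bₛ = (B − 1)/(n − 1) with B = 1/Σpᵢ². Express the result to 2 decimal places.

Convert percentages to proportions (divide by 100).
Σpᵢ² = 0.02² + 0.46² + 0.33² + 0.19² = 0.0004 + 0.2116 + 0.1089 + 0.0361 = 0.3570
B = 1 / 0.3570 = 2.8011
Bₛ = (B − 1)/(n − 1) = (2.8011 − 1)/(4 − 1) = 1.8011/3 = 0.6004

0.60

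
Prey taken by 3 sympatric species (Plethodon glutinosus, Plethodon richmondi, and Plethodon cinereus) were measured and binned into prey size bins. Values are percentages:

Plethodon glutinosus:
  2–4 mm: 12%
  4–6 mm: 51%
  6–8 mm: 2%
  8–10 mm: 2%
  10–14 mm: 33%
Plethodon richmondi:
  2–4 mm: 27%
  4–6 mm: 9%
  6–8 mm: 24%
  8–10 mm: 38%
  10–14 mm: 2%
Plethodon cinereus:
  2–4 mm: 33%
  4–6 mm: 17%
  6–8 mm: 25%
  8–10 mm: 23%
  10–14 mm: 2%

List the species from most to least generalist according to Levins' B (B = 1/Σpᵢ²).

Convert percentages to proportions (divide by 100).
Σp_glutᵢ² = 0.12² + 0.51² + 0.02² + 0.02² + 0.33² = 0.0144 + 0.2601 + 0.0004 + 0.0004 + 0.1089 = 0.3842
B_glut = 1 / 0.3842 = 2.6028
Σp_richᵢ² = 0.27² + 0.09² + 0.24² + 0.38² + 0.02² = 0.0729 + 0.0081 + 0.0576 + 0.1444 + 0.0004 = 0.2834
B_rich = 1 / 0.2834 = 3.5286
Σp_cineᵢ² = 0.33² + 0.17² + 0.25² + 0.23² + 0.02² = 0.1089 + 0.0289 + 0.0625 + 0.0529 + 0.0004 = 0.2536
B_cine = 1 / 0.2536 = 3.9432
Ranking by B (broadest → narrowest): Plethodon cinereus (3.94) > Plethodon richmondi (3.53) > Plethodon glutinosus (2.60)

Plethodon cinereus > Plethodon richmondi > Plethodon glutinosus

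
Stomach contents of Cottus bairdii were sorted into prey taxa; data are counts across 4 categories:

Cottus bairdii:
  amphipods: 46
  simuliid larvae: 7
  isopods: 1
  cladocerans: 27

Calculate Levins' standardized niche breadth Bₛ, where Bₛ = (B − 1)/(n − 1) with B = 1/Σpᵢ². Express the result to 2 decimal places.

Proportions for Cottus bairdii (n=81): 46/81=0.5679, 7/81=0.0864, 1/81=0.0123, 27/81=0.3333
Σpᵢ² = 0.5679² + 0.0864² + 0.0123² + 0.3333² = 0.322510 + 0.007465 + 0.000151 + 0.111089 = 0.441215
B = 1 / 0.441215 = 2.2665
Bₛ = (B − 1)/(n − 1) = (2.2665 − 1)/(4 − 1) = 1.2665/3 = 0.4222

0.42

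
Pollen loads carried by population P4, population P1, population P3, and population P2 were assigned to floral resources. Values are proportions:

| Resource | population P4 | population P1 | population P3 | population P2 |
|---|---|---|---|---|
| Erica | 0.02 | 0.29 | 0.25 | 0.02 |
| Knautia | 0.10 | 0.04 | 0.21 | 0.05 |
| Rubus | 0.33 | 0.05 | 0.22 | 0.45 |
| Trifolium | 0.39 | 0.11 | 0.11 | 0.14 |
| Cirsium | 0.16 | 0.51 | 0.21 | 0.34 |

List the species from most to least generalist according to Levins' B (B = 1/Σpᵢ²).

Σp_P4ᵢ² = 0.02² + 0.10² + 0.33² + 0.39² + 0.16² = 0.0004 + 0.0100 + 0.1089 + 0.1521 + 0.0256 = 0.2970
B_P4 = 1 / 0.2970 = 3.3670
Σp_P1ᵢ² = 0.29² + 0.04² + 0.05² + 0.11² + 0.51² = 0.0841 + 0.0016 + 0.0025 + 0.0121 + 0.2601 = 0.3604
B_P1 = 1 / 0.3604 = 2.7747
Σp_P3ᵢ² = 0.25² + 0.21² + 0.22² + 0.11² + 0.21² = 0.0625 + 0.0441 + 0.0484 + 0.0121 + 0.0441 = 0.2112
B_P3 = 1 / 0.2112 = 4.7348
Σp_P2ᵢ² = 0.02² + 0.05² + 0.45² + 0.14² + 0.34² = 0.0004 + 0.0025 + 0.2025 + 0.0196 + 0.1156 = 0.3406
B_P2 = 1 / 0.3406 = 2.9360
Ranking by B (broadest → narrowest): population P3 (4.73) > population P4 (3.37) > population P2 (2.94) > population P1 (2.77)

population P3 > population P4 > population P2 > population P1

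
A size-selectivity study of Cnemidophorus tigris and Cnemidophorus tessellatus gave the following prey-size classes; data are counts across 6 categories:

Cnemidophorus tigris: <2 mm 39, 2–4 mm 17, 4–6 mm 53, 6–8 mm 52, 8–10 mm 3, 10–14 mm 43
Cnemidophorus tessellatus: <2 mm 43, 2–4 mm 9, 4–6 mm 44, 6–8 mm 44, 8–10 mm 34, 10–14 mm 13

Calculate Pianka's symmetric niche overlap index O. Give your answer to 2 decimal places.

Proportions for Cnemidophorus tigris (n=207): 39/207=0.1884, 17/207=0.0821, 53/207=0.2560, 52/207=0.2512, 3/207=0.0145, 43/207=0.2077
Proportions for Cnemidophorus tessellatus (n=187): 43/187=0.2299, 9/187=0.0481, 44/187=0.2353, 44/187=0.2353, 34/187=0.1818, 13/187=0.0695
Σ p₁ᵢp₂ᵢ = 0.043313 + 0.003949 + 0.060237 + 0.059107 + 0.002636 + 0.014435 = 0.183677
Σp_1ᵢ² = 0.1884² + 0.0821² + 0.2560² + 0.2512² + 0.0145² + 0.2077² = 0.035495 + 0.006740 + 0.065536 + 0.063101 + 0.000210 + 0.043139 = 0.214221
Σp_2ᵢ² = 0.2299² + 0.0481² + 0.2353² + 0.2353² + 0.1818² + 0.0695² = 0.052854 + 0.002314 + 0.055366 + 0.055366 + 0.033051 + 0.004830 = 0.203781
O = 0.183677 / √(0.214221 × 0.203781) = 0.183677 / 0.2089358 = 0.8791

0.88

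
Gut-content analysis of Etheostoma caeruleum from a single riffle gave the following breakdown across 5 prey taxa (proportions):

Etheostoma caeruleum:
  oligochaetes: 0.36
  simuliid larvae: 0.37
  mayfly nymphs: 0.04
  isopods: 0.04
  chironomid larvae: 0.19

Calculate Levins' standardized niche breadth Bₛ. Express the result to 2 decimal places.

0.57

Σpᵢ² = 0.36² + 0.37² + 0.04² + 0.04² + 0.19² = 0.1296 + 0.1369 + 0.0016 + 0.0016 + 0.0361 = 0.3058
B = 1 / 0.3058 = 3.2701
Bₛ = (B − 1)/(n − 1) = (3.2701 − 1)/(5 − 1) = 2.2701/4 = 0.5675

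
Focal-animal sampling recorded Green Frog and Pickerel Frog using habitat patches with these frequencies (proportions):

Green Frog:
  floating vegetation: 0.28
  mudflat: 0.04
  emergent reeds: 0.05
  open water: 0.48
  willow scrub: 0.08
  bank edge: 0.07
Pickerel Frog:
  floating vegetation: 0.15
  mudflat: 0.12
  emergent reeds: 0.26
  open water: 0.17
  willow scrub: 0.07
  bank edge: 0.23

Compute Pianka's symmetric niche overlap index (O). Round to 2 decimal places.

0.66

Σ p₁ᵢp₂ᵢ = 0.0420 + 0.0048 + 0.0130 + 0.0816 + 0.0056 + 0.0161 = 0.1631
Σp_1ᵢ² = 0.28² + 0.04² + 0.05² + 0.48² + 0.08² + 0.07² = 0.0784 + 0.0016 + 0.0025 + 0.2304 + 0.0064 + 0.0049 = 0.3242
Σp_2ᵢ² = 0.15² + 0.12² + 0.26² + 0.17² + 0.07² + 0.23² = 0.0225 + 0.0144 + 0.0676 + 0.0289 + 0.0049 + 0.0529 = 0.1912
O = 0.1631 / √(0.3242 × 0.1912) = 0.1631 / 0.24897 = 0.6551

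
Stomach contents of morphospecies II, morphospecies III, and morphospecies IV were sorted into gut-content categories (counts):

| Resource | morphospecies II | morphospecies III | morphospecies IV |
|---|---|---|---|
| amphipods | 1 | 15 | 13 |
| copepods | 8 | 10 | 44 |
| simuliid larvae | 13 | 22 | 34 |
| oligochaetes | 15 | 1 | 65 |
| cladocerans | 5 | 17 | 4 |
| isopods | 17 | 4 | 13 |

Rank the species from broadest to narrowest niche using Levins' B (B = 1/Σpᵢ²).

morphospecies II > morphospecies III > morphospecies IV

Proportions for morphospecies II (n=59): 1/59=0.0169, 8/59=0.1356, 13/59=0.2203, 15/59=0.2542, 5/59=0.0847, 17/59=0.2881
Proportions for morphospecies III (n=69): 15/69=0.2174, 10/69=0.1449, 22/69=0.3188, 1/69=0.0145, 17/69=0.2464, 4/69=0.0580
Proportions for morphospecies IV (n=173): 13/173=0.0751, 44/173=0.2543, 34/173=0.1965, 65/173=0.3757, 4/173=0.0231, 13/173=0.0751
Σp_IIᵢ² = 0.0169² + 0.1356² + 0.2203² + 0.2542² + 0.0847² + 0.2881² = 0.000286 + 0.018387 + 0.048532 + 0.064618 + 0.007174 + 0.083002 = 0.221999
B_II = 1 / 0.221999 = 4.5045
Σp_IIIᵢ² = 0.2174² + 0.1449² + 0.3188² + 0.0145² + 0.2464² + 0.0580² = 0.047263 + 0.020996 + 0.101633 + 0.000210 + 0.060713 + 0.003364 = 0.234179
B_III = 1 / 0.234179 = 4.2702
Σp_IVᵢ² = 0.0751² + 0.2543² + 0.1965² + 0.3757² + 0.0231² + 0.0751² = 0.005640 + 0.064668 + 0.038612 + 0.141150 + 0.000534 + 0.005640 = 0.256244
B_IV = 1 / 0.256244 = 3.9025
Ranking by B (broadest → narrowest): morphospecies II (4.50) > morphospecies III (4.27) > morphospecies IV (3.90)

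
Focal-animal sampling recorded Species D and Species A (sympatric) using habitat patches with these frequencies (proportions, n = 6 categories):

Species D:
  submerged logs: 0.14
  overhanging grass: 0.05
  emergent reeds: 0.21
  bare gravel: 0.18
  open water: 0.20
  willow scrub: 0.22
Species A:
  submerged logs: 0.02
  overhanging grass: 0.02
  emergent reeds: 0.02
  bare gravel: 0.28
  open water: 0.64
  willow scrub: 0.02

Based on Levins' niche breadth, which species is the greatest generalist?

Σp_Dᵢ² = 0.14² + 0.05² + 0.21² + 0.18² + 0.20² + 0.22² = 0.0196 + 0.0025 + 0.0441 + 0.0324 + 0.0400 + 0.0484 = 0.1870
B_D = 1 / 0.1870 = 5.3476
Σp_Aᵢ² = 0.02² + 0.02² + 0.02² + 0.28² + 0.64² + 0.02² = 0.0004 + 0.0004 + 0.0004 + 0.0784 + 0.4096 + 0.0004 = 0.4896
B_A = 1 / 0.4896 = 2.0425
Highest B → broadest niche (most generalist): Species D (B = 5.35).

Species D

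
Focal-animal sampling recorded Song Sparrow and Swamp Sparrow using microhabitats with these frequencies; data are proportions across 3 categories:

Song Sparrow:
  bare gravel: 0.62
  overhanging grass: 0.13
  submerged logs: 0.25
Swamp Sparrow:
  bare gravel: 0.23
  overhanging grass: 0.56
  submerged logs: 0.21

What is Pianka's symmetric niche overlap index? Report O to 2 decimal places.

Σ p₁ᵢp₂ᵢ = 0.1426 + 0.0728 + 0.0525 = 0.2679
Σp_1ᵢ² = 0.62² + 0.13² + 0.25² = 0.3844 + 0.0169 + 0.0625 = 0.4638
Σp_2ᵢ² = 0.23² + 0.56² + 0.21² = 0.0529 + 0.3136 + 0.0441 = 0.4106
O = 0.2679 / √(0.4638 × 0.4106) = 0.2679 / 0.43639 = 0.6139

0.61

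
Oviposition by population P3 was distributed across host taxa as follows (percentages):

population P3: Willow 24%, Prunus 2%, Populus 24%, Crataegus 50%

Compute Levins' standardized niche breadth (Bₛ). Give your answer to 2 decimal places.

0.58

Convert percentages to proportions (divide by 100).
Σpᵢ² = 0.24² + 0.02² + 0.24² + 0.50² = 0.0576 + 0.0004 + 0.0576 + 0.2500 = 0.3656
B = 1 / 0.3656 = 2.7352
Bₛ = (B − 1)/(n − 1) = (2.7352 − 1)/(4 − 1) = 1.7352/3 = 0.5784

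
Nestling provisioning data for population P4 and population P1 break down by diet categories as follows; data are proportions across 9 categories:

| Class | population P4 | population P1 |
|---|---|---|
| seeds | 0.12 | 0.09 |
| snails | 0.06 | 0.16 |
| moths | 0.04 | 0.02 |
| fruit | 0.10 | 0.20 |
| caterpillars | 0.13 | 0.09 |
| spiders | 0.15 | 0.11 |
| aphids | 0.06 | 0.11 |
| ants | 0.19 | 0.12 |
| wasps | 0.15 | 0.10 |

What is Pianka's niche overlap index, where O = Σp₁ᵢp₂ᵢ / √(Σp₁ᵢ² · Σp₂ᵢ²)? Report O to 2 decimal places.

0.87

Σ p₁ᵢp₂ᵢ = 0.0108 + 0.0096 + 0.0008 + 0.0200 + 0.0117 + 0.0165 + 0.0066 + 0.0228 + 0.0150 = 0.1138
Σp_1ᵢ² = 0.12² + 0.06² + 0.04² + 0.10² + 0.13² + 0.15² + 0.06² + 0.19² + 0.15² = 0.0144 + 0.0036 + 0.0016 + 0.0100 + 0.0169 + 0.0225 + 0.0036 + 0.0361 + 0.0225 = 0.1312
Σp_2ᵢ² = 0.09² + 0.16² + 0.02² + 0.20² + 0.09² + 0.11² + 0.11² + 0.12² + 0.10² = 0.0081 + 0.0256 + 0.0004 + 0.0400 + 0.0081 + 0.0121 + 0.0121 + 0.0144 + 0.0100 = 0.1308
O = 0.1138 / √(0.1312 × 0.1308) = 0.1138 / 0.13100 = 0.8687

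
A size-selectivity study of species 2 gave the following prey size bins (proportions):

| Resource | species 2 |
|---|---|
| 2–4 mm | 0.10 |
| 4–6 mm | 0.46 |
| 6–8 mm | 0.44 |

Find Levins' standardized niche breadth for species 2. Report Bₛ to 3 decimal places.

0.704

Σpᵢ² = 0.10² + 0.46² + 0.44² = 0.0100 + 0.2116 + 0.1936 = 0.4152
B = 1 / 0.4152 = 2.40848
Bₛ = (B − 1)/(n − 1) = (2.40848 − 1)/(3 − 1) = 1.40848/2 = 0.70424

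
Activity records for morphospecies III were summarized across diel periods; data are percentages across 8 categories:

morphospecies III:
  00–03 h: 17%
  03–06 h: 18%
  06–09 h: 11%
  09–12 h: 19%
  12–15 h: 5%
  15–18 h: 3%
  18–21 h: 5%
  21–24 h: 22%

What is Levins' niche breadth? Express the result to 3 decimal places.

6.105

Convert percentages to proportions (divide by 100).
Σpᵢ² = 0.17² + 0.18² + 0.11² + 0.19² + 0.05² + 0.03² + 0.05² + 0.22² = 0.0289 + 0.0324 + 0.0121 + 0.0361 + 0.0025 + 0.0009 + 0.0025 + 0.0484 = 0.1638
B = 1 / 0.1638 = 6.10501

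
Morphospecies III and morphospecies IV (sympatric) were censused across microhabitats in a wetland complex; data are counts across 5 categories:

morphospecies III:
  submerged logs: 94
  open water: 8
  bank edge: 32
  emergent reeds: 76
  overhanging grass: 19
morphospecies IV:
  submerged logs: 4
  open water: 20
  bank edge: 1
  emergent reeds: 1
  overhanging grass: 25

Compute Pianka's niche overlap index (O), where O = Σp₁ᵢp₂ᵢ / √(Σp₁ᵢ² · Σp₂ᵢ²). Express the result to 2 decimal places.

Proportions for morphospecies III (n=229): 94/229=0.4105, 8/229=0.0349, 32/229=0.1397, 76/229=0.3319, 19/229=0.0830
Proportions for morphospecies IV (n=51): 4/51=0.0784, 20/51=0.3922, 1/51=0.0196, 1/51=0.0196, 25/51=0.4902
Σ p₁ᵢp₂ᵢ = 0.032183 + 0.013688 + 0.002738 + 0.006505 + 0.040687 = 0.095801
Σp_1ᵢ² = 0.4105² + 0.0349² + 0.1397² + 0.3319² + 0.0830² = 0.168510 + 0.001218 + 0.019516 + 0.110158 + 0.006889 = 0.306291
Σp_2ᵢ² = 0.0784² + 0.3922² + 0.0196² + 0.0196² + 0.4902² = 0.006147 + 0.153821 + 0.000384 + 0.000384 + 0.240296 = 0.401032
O = 0.095801 / √(0.306291 × 0.401032) = 0.095801 / 0.3504747 = 0.2733

0.27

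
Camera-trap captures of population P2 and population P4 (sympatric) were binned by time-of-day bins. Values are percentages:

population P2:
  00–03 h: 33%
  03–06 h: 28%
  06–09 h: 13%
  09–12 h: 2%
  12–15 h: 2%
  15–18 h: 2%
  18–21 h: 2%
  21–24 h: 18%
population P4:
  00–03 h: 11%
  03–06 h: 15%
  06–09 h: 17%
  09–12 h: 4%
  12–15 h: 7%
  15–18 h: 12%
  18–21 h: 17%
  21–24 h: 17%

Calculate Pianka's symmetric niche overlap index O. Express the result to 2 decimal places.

0.76

Convert percentages to proportions (divide by 100).
Σ p₁ᵢp₂ᵢ = 0.0363 + 0.0420 + 0.0221 + 0.0008 + 0.0014 + 0.0024 + 0.0034 + 0.0306 = 0.1390
Σp_1ᵢ² = 0.33² + 0.28² + 0.13² + 0.02² + 0.02² + 0.02² + 0.02² + 0.18² = 0.1089 + 0.0784 + 0.0169 + 0.0004 + 0.0004 + 0.0004 + 0.0004 + 0.0324 = 0.2382
Σp_2ᵢ² = 0.11² + 0.15² + 0.17² + 0.04² + 0.07² + 0.12² + 0.17² + 0.17² = 0.0121 + 0.0225 + 0.0289 + 0.0016 + 0.0049 + 0.0144 + 0.0289 + 0.0289 = 0.1422
O = 0.1390 / √(0.2382 × 0.1422) = 0.1390 / 0.18404 = 0.7553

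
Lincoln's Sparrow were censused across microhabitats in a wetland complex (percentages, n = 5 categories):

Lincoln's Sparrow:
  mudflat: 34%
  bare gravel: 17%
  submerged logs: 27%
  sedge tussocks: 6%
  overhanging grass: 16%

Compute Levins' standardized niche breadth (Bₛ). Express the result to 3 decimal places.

Convert percentages to proportions (divide by 100).
Σpᵢ² = 0.34² + 0.17² + 0.27² + 0.06² + 0.16² = 0.1156 + 0.0289 + 0.0729 + 0.0036 + 0.0256 = 0.2466
B = 1 / 0.2466 = 4.05515
Bₛ = (B − 1)/(n − 1) = (4.05515 − 1)/(5 − 1) = 3.05515/4 = 0.76379

0.764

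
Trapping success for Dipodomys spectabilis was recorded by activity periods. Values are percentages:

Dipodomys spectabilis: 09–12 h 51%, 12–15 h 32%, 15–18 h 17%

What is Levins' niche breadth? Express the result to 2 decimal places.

Convert percentages to proportions (divide by 100).
Σpᵢ² = 0.51² + 0.32² + 0.17² = 0.2601 + 0.1024 + 0.0289 = 0.3914
B = 1 / 0.3914 = 2.5549

2.55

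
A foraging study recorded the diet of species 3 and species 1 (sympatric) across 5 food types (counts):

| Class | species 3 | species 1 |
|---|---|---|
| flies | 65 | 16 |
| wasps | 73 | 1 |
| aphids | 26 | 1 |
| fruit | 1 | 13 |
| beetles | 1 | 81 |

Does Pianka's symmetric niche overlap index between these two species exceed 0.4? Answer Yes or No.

No

Proportions for species 3 (n=166): 65/166=0.3916, 73/166=0.4398, 26/166=0.1566, 1/166=0.0060, 1/166=0.0060
Proportions for species 1 (n=112): 16/112=0.1429, 1/112=0.0089, 1/112=0.0089, 13/112=0.1161, 81/112=0.7232
Σ p₁ᵢp₂ᵢ = 0.055960 + 0.003914 + 0.001394 + 0.000697 + 0.004339 = 0.066304
Σp_1ᵢ² = 0.3916² + 0.4398² + 0.1566² + 0.0060² + 0.0060² = 0.153351 + 0.193424 + 0.024524 + 0.000036 + 0.000036 = 0.371371
Σp_2ᵢ² = 0.1429² + 0.0089² + 0.0089² + 0.1161² + 0.7232² = 0.020420 + 0.000079 + 0.000079 + 0.013479 + 0.523018 = 0.557075
O = 0.066304 / √(0.371371 × 0.557075) = 0.066304 / 0.4548423 = 0.1458
O = 0.1458 < 0.4 → No.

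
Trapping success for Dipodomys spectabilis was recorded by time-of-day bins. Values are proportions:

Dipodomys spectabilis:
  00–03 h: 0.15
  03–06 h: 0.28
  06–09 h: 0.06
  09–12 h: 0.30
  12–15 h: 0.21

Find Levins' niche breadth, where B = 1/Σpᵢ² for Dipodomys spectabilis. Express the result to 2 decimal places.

4.19

Σpᵢ² = 0.15² + 0.28² + 0.06² + 0.30² + 0.21² = 0.0225 + 0.0784 + 0.0036 + 0.0900 + 0.0441 = 0.2386
B = 1 / 0.2386 = 4.1911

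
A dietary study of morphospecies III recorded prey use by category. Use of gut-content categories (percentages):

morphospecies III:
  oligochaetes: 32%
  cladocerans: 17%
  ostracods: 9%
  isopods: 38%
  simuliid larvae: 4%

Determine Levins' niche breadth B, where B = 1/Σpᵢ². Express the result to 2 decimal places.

Convert percentages to proportions (divide by 100).
Σpᵢ² = 0.32² + 0.17² + 0.09² + 0.38² + 0.04² = 0.1024 + 0.0289 + 0.0081 + 0.1444 + 0.0016 = 0.2854
B = 1 / 0.2854 = 3.5039

3.50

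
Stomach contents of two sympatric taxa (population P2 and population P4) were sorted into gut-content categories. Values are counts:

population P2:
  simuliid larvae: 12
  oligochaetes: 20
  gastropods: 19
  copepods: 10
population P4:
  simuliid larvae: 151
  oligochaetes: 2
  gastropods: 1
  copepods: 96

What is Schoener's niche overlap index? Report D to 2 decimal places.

Proportions for population P2 (n=61): 12/61=0.1967, 20/61=0.3279, 19/61=0.3115, 10/61=0.1639
Proportions for population P4 (n=250): 151/250=0.6040, 2/250=0.0080, 1/250=0.0040, 96/250=0.3840
Σ|p₁ᵢ − p₂ᵢ| = 0.4073 + 0.3199 + 0.3075 + 0.2201 = 1.2548
D = 1 − ½ × 1.2548 = 1 − 0.62740 = 0.37260

0.37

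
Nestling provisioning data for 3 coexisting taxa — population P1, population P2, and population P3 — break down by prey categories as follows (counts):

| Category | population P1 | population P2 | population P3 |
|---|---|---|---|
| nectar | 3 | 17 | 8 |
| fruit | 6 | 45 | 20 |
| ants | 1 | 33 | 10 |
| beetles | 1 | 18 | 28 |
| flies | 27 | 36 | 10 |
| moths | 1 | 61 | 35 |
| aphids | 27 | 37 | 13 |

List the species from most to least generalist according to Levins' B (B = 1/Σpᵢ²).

Proportions for population P1 (n=66): 3/66=0.0455, 6/66=0.0909, 1/66=0.0152, 1/66=0.0152, 27/66=0.4091, 1/66=0.0152, 27/66=0.4091
Proportions for population P2 (n=247): 17/247=0.0688, 45/247=0.1822, 33/247=0.1336, 18/247=0.0729, 36/247=0.1457, 61/247=0.2470, 37/247=0.1498
Proportions for population P3 (n=124): 8/124=0.0645, 20/124=0.1613, 10/124=0.0806, 28/124=0.2258, 10/124=0.0806, 35/124=0.2823, 13/124=0.1048
Σp_P1ᵢ² = 0.0455² + 0.0909² + 0.0152² + 0.0152² + 0.4091² + 0.0152² + 0.4091² = 0.002070 + 0.008263 + 0.000231 + 0.000231 + 0.167363 + 0.000231 + 0.167363 = 0.345752
B_P1 = 1 / 0.345752 = 2.8922
Σp_P2ᵢ² = 0.0688² + 0.1822² + 0.1336² + 0.0729² + 0.1457² + 0.2470² + 0.1498² = 0.004733 + 0.033197 + 0.017849 + 0.005314 + 0.021228 + 0.061009 + 0.022440 = 0.165770
B_P2 = 1 / 0.165770 = 6.0325
Σp_P3ᵢ² = 0.0645² + 0.1613² + 0.0806² + 0.2258² + 0.0806² + 0.2823² + 0.1048² = 0.004160 + 0.026018 + 0.006496 + 0.050986 + 0.006496 + 0.079693 + 0.010983 = 0.184832
B_P3 = 1 / 0.184832 = 5.4103
Ranking by B (broadest → narrowest): population P2 (6.03) > population P3 (5.41) > population P1 (2.89)

population P2 > population P3 > population P1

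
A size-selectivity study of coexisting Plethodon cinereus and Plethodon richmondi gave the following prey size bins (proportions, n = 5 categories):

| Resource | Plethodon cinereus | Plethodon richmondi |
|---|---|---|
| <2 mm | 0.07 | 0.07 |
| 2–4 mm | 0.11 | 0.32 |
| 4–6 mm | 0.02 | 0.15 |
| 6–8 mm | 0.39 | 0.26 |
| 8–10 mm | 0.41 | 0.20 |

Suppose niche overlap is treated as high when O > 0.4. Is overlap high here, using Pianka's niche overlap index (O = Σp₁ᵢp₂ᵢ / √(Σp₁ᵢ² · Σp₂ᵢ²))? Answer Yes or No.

Yes

Σ p₁ᵢp₂ᵢ = 0.0049 + 0.0352 + 0.0030 + 0.1014 + 0.0820 = 0.2265
Σp_1ᵢ² = 0.07² + 0.11² + 0.02² + 0.39² + 0.41² = 0.0049 + 0.0121 + 0.0004 + 0.1521 + 0.1681 = 0.3376
Σp_2ᵢ² = 0.07² + 0.32² + 0.15² + 0.26² + 0.20² = 0.0049 + 0.1024 + 0.0225 + 0.0676 + 0.0400 = 0.2374
O = 0.2265 / √(0.3376 × 0.2374) = 0.2265 / 0.28310 = 0.8001
O = 0.8001 > 0.4 → Yes.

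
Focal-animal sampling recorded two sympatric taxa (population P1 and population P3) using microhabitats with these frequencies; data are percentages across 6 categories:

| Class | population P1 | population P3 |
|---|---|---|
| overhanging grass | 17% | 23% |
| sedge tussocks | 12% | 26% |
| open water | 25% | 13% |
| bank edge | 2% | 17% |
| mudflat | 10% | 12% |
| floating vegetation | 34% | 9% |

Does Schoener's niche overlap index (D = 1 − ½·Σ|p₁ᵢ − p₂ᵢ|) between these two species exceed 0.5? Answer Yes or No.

Yes

Convert percentages to proportions (divide by 100).
Σ|p₁ᵢ − p₂ᵢ| = 0.06 + 0.14 + 0.12 + 0.15 + 0.02 + 0.25 = 0.74
D = 1 − ½ × 0.74 = 1 − 0.370 = 0.6300
D = 0.6300 > 0.5 → Yes.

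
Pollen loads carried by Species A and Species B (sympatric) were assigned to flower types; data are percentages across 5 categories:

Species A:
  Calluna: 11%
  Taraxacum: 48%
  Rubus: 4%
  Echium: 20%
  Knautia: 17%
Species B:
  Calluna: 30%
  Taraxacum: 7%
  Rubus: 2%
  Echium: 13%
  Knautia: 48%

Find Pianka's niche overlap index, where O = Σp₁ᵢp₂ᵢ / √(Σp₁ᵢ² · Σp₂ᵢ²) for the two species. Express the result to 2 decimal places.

Convert percentages to proportions (divide by 100).
Σ p₁ᵢp₂ᵢ = 0.0330 + 0.0336 + 0.0008 + 0.0260 + 0.0816 = 0.1750
Σp_1ᵢ² = 0.11² + 0.48² + 0.04² + 0.20² + 0.17² = 0.0121 + 0.2304 + 0.0016 + 0.0400 + 0.0289 = 0.3130
Σp_2ᵢ² = 0.30² + 0.07² + 0.02² + 0.13² + 0.48² = 0.0900 + 0.0049 + 0.0004 + 0.0169 + 0.2304 = 0.3426
O = 0.1750 / √(0.3130 × 0.3426) = 0.1750 / 0.32747 = 0.5344

0.53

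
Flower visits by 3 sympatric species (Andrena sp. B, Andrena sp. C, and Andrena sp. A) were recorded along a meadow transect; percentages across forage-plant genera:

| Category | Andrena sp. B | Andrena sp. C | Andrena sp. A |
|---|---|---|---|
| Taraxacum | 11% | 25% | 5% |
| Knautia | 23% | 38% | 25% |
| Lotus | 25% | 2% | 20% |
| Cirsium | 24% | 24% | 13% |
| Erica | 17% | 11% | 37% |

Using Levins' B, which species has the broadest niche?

Andrena sp. B

Convert percentages to proportions (divide by 100).
Σp_Bᵢ² = 0.11² + 0.23² + 0.25² + 0.24² + 0.17² = 0.0121 + 0.0529 + 0.0625 + 0.0576 + 0.0289 = 0.2140
B_B = 1 / 0.2140 = 4.6729
Σp_Cᵢ² = 0.25² + 0.38² + 0.02² + 0.24² + 0.11² = 0.0625 + 0.1444 + 0.0004 + 0.0576 + 0.0121 = 0.2770
B_C = 1 / 0.2770 = 3.6101
Σp_Aᵢ² = 0.05² + 0.25² + 0.20² + 0.13² + 0.37² = 0.0025 + 0.0625 + 0.0400 + 0.0169 + 0.1369 = 0.2588
B_A = 1 / 0.2588 = 3.8640
Highest B → broadest niche (most generalist): Andrena sp. B (B = 4.67).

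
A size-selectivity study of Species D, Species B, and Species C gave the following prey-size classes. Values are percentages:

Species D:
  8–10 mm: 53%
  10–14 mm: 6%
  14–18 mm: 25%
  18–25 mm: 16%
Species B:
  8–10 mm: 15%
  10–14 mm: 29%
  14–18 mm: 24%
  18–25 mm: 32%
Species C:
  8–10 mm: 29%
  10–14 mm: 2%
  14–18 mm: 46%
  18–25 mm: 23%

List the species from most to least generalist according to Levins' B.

Species B > Species C > Species D

Convert percentages to proportions (divide by 100).
Σp_Dᵢ² = 0.53² + 0.06² + 0.25² + 0.16² = 0.2809 + 0.0036 + 0.0625 + 0.0256 = 0.3726
B_D = 1 / 0.3726 = 2.6838
Σp_Bᵢ² = 0.15² + 0.29² + 0.24² + 0.32² = 0.0225 + 0.0841 + 0.0576 + 0.1024 = 0.2666
B_B = 1 / 0.2666 = 3.7509
Σp_Cᵢ² = 0.29² + 0.02² + 0.46² + 0.23² = 0.0841 + 0.0004 + 0.2116 + 0.0529 = 0.3490
B_C = 1 / 0.3490 = 2.8653
Ranking by B (broadest → narrowest): Species B (3.75) > Species C (2.87) > Species D (2.68)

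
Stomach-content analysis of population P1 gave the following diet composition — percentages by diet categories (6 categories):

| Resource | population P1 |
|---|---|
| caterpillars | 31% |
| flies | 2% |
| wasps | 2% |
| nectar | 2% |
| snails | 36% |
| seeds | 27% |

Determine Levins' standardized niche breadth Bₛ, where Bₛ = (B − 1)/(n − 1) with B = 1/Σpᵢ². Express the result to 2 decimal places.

0.47

Convert percentages to proportions (divide by 100).
Σpᵢ² = 0.31² + 0.02² + 0.02² + 0.02² + 0.36² + 0.27² = 0.0961 + 0.0004 + 0.0004 + 0.0004 + 0.1296 + 0.0729 = 0.2998
B = 1 / 0.2998 = 3.3356
Bₛ = (B − 1)/(n − 1) = (3.3356 − 1)/(6 − 1) = 2.3356/5 = 0.4671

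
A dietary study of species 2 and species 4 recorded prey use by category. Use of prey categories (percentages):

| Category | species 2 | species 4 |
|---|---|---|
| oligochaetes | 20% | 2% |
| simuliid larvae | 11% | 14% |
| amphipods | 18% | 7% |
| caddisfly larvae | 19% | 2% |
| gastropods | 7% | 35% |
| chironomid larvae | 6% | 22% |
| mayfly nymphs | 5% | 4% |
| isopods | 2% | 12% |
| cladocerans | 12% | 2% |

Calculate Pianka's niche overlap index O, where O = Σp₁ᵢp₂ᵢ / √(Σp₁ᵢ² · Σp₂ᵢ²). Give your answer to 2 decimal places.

0.46

Convert percentages to proportions (divide by 100).
Σ p₁ᵢp₂ᵢ = 0.0040 + 0.0154 + 0.0126 + 0.0038 + 0.0245 + 0.0132 + 0.0020 + 0.0024 + 0.0024 = 0.0803
Σp_1ᵢ² = 0.20² + 0.11² + 0.18² + 0.19² + 0.07² + 0.06² + 0.05² + 0.02² + 0.12² = 0.0400 + 0.0121 + 0.0324 + 0.0361 + 0.0049 + 0.0036 + 0.0025 + 0.0004 + 0.0144 = 0.1464
Σp_2ᵢ² = 0.02² + 0.14² + 0.07² + 0.02² + 0.35² + 0.22² + 0.04² + 0.12² + 0.02² = 0.0004 + 0.0196 + 0.0049 + 0.0004 + 0.1225 + 0.0484 + 0.0016 + 0.0144 + 0.0004 = 0.2126
O = 0.0803 / √(0.1464 × 0.2126) = 0.0803 / 0.17642 = 0.4552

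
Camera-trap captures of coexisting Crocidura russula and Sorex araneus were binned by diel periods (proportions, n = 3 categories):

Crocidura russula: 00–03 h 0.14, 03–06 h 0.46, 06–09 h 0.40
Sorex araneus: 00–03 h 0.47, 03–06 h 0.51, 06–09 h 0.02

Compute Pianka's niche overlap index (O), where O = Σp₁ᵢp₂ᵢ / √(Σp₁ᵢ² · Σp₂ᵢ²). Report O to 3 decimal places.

0.711

Σ p₁ᵢp₂ᵢ = 0.0658 + 0.2346 + 0.0080 = 0.3084
Σp_1ᵢ² = 0.14² + 0.46² + 0.40² = 0.0196 + 0.2116 + 0.1600 = 0.3912
Σp_2ᵢ² = 0.47² + 0.51² + 0.02² = 0.2209 + 0.2601 + 0.0004 = 0.4814
O = 0.3084 / √(0.3912 × 0.4814) = 0.3084 / 0.433963 = 0.71066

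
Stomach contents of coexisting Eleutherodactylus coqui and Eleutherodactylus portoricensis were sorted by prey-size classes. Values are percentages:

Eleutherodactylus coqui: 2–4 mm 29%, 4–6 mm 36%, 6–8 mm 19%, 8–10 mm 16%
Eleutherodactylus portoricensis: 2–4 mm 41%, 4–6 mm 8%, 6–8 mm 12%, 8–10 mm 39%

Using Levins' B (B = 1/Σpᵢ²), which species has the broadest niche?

Convert percentages to proportions (divide by 100).
Σp_coquᵢ² = 0.29² + 0.36² + 0.19² + 0.16² = 0.0841 + 0.1296 + 0.0361 + 0.0256 = 0.2754
B_coqu = 1 / 0.2754 = 3.6311
Σp_portᵢ² = 0.41² + 0.08² + 0.12² + 0.39² = 0.1681 + 0.0064 + 0.0144 + 0.1521 = 0.3410
B_port = 1 / 0.3410 = 2.9326
Highest B → broadest niche (most generalist): Eleutherodactylus coqui (B = 3.63).

Eleutherodactylus coqui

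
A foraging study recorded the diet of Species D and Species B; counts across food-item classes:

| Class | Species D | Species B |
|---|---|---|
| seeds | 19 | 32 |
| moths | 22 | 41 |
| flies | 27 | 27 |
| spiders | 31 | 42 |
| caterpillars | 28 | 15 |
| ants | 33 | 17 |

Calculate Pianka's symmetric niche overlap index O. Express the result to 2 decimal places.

Proportions for Species D (n=160): 19/160=0.1188, 22/160=0.1375, 27/160=0.1688, 31/160=0.1938, 28/160=0.1750, 33/160=0.2063
Proportions for Species B (n=174): 32/174=0.1839, 41/174=0.2356, 27/174=0.1552, 42/174=0.2414, 15/174=0.0862, 17/174=0.0977
Σ p₁ᵢp₂ᵢ = 0.021847 + 0.032395 + 0.026198 + 0.046783 + 0.015085 + 0.020156 = 0.162464
Σp_1ᵢ² = 0.1188² + 0.1375² + 0.1688² + 0.1938² + 0.1750² + 0.2063² = 0.014113 + 0.018906 + 0.028493 + 0.037558 + 0.030625 + 0.042560 = 0.172255
Σp_2ᵢ² = 0.1839² + 0.2356² + 0.1552² + 0.2414² + 0.0862² + 0.0977² = 0.033819 + 0.055507 + 0.024087 + 0.058274 + 0.007430 + 0.009545 = 0.188662
O = 0.162464 / √(0.172255 × 0.188662) = 0.162464 / 0.1802719 = 0.9012

0.90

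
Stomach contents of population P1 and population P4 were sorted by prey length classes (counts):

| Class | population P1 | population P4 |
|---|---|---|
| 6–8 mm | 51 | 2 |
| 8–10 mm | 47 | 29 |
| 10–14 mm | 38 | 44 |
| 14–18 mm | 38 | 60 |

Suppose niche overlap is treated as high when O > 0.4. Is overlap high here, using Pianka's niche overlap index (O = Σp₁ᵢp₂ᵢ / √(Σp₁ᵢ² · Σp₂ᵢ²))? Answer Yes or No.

Proportions for population P1 (n=174): 51/174=0.2931, 47/174=0.2701, 38/174=0.2184, 38/174=0.2184
Proportions for population P4 (n=135): 2/135=0.0148, 29/135=0.2148, 44/135=0.3259, 60/135=0.4444
Σ p₁ᵢp₂ᵢ = 0.004338 + 0.058017 + 0.071177 + 0.097057 = 0.230589
Σp_1ᵢ² = 0.2931² + 0.2701² + 0.2184² + 0.2184² = 0.085908 + 0.072954 + 0.047699 + 0.047699 = 0.254260
Σp_2ᵢ² = 0.0148² + 0.2148² + 0.3259² + 0.4444² = 0.000219 + 0.046139 + 0.106211 + 0.197491 = 0.350060
O = 0.230589 / √(0.254260 × 0.350060) = 0.230589 / 0.2983392 = 0.7729
O = 0.7729 > 0.4 → Yes.

Yes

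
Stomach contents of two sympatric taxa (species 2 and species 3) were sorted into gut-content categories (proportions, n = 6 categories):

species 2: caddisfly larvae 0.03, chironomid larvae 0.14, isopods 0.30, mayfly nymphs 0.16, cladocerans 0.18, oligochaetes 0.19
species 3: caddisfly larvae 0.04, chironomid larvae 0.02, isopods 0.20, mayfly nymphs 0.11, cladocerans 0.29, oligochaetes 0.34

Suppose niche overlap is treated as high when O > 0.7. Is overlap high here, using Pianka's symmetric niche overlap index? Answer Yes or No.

Yes

Σ p₁ᵢp₂ᵢ = 0.0012 + 0.0028 + 0.0600 + 0.0176 + 0.0522 + 0.0646 = 0.1984
Σp_1ᵢ² = 0.03² + 0.14² + 0.30² + 0.16² + 0.18² + 0.19² = 0.0009 + 0.0196 + 0.0900 + 0.0256 + 0.0324 + 0.0361 = 0.2046
Σp_2ᵢ² = 0.04² + 0.02² + 0.20² + 0.11² + 0.29² + 0.34² = 0.0016 + 0.0004 + 0.0400 + 0.0121 + 0.0841 + 0.1156 = 0.2538
O = 0.1984 / √(0.2046 × 0.2538) = 0.1984 / 0.22788 = 0.8706
O = 0.8706 > 0.7 → Yes.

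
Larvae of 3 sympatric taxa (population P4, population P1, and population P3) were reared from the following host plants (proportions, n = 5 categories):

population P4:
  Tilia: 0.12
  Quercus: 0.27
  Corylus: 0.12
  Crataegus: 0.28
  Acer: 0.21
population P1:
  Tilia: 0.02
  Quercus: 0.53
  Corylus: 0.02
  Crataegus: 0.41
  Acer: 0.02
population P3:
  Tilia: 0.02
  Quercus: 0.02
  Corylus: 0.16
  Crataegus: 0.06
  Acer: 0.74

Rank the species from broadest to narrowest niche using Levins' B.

Σp_P4ᵢ² = 0.12² + 0.27² + 0.12² + 0.28² + 0.21² = 0.0144 + 0.0729 + 0.0144 + 0.0784 + 0.0441 = 0.2242
B_P4 = 1 / 0.2242 = 4.4603
Σp_P1ᵢ² = 0.02² + 0.53² + 0.02² + 0.41² + 0.02² = 0.0004 + 0.2809 + 0.0004 + 0.1681 + 0.0004 = 0.4502
B_P1 = 1 / 0.4502 = 2.2212
Σp_P3ᵢ² = 0.02² + 0.02² + 0.16² + 0.06² + 0.74² = 0.0004 + 0.0004 + 0.0256 + 0.0036 + 0.5476 = 0.5776
B_P3 = 1 / 0.5776 = 1.7313
Ranking by B (broadest → narrowest): population P4 (4.46) > population P1 (2.22) > population P3 (1.73)

population P4 > population P1 > population P3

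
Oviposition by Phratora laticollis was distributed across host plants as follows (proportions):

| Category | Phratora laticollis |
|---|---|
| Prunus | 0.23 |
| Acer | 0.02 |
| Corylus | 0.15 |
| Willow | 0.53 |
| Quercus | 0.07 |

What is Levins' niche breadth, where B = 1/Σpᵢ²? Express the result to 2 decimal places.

Σpᵢ² = 0.23² + 0.02² + 0.15² + 0.53² + 0.07² = 0.0529 + 0.0004 + 0.0225 + 0.2809 + 0.0049 = 0.3616
B = 1 / 0.3616 = 2.7655

2.77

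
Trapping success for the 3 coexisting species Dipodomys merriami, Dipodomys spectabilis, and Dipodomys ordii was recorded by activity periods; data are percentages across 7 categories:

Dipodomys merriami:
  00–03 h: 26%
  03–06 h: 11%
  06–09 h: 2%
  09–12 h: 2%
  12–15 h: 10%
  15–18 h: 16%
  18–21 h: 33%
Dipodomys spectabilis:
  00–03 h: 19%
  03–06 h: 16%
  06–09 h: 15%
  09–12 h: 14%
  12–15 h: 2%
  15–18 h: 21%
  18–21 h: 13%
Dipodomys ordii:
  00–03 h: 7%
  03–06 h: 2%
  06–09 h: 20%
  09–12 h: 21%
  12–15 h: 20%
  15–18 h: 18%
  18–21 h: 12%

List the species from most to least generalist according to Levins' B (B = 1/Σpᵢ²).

Dipodomys spectabilis > Dipodomys ordii > Dipodomys merriami

Convert percentages to proportions (divide by 100).
Σp_merrᵢ² = 0.26² + 0.11² + 0.02² + 0.02² + 0.10² + 0.16² + 0.33² = 0.0676 + 0.0121 + 0.0004 + 0.0004 + 0.0100 + 0.0256 + 0.1089 = 0.2250
B_merr = 1 / 0.2250 = 4.4444
Σp_specᵢ² = 0.19² + 0.16² + 0.15² + 0.14² + 0.02² + 0.21² + 0.13² = 0.0361 + 0.0256 + 0.0225 + 0.0196 + 0.0004 + 0.0441 + 0.0169 = 0.1652
B_spec = 1 / 0.1652 = 6.0533
Σp_ordiᵢ² = 0.07² + 0.02² + 0.20² + 0.21² + 0.20² + 0.18² + 0.12² = 0.0049 + 0.0004 + 0.0400 + 0.0441 + 0.0400 + 0.0324 + 0.0144 = 0.1762
B_ordi = 1 / 0.1762 = 5.6754
Ranking by B (broadest → narrowest): Dipodomys spectabilis (6.05) > Dipodomys ordii (5.68) > Dipodomys merriami (4.44)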